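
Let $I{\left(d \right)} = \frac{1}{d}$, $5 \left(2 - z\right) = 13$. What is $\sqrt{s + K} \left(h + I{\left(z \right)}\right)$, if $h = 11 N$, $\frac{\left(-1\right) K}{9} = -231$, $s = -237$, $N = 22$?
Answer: $\frac{721 \sqrt{1842}}{3} \approx 10315.0$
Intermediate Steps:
$K = 2079$ ($K = \left(-9\right) \left(-231\right) = 2079$)
$h = 242$ ($h = 11 \cdot 22 = 242$)
$z = - \frac{3}{5}$ ($z = 2 - \frac{13}{5} = - \frac{3}{5} \approx -0.6$)
$\sqrt{s + K} \left(h + I{\left(z \right)}\right) = \sqrt{-237 + 2079} \left(242 + \frac{1}{- \frac{3}{5}}\right) = \sqrt{1842} \left(242 - \frac{5}{3}\right) = \sqrt{1842} \cdot \frac{721}{3} = \frac{721 \sqrt{1842}}{3}$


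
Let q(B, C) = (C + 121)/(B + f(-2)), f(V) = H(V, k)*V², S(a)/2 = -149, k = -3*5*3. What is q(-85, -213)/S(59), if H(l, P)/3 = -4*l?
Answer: 46/1639 ≈ 0.028066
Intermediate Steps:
k = -45 (k = -15*3 = -45)
S(a) = -298 (S(a) = 2*(-149) = -298)
H(l, P) = -12*l (H(l, P) = 3*(-4*l) = -12*l)
f(V) = -12*V³ (f(V) = (-12*V)*V² = -12*V³)
q(B, C) = (121 + C)/(96 + B) (q(B, C) = (C + 121)/(B - 12*(-2)³) = (121 + C)/(B - 12*(-8)) = (121 + C)/(B + 96) = (121 + C)/(96 + B))
q(-85, -213)/S(59) = ((121 - 213)/(96 - 85))/(-298) = (-92/11)*(-1/298) = ((1/11)*(-92))*(-1/298) = -92/11*(-1/298) = 46/1639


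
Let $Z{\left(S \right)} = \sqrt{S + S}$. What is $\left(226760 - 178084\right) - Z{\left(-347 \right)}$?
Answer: $48676 - i \sqrt{694} \approx 48676.0 - 26.344 i$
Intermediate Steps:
$Z{\left(S \right)} = \sqrt{2} \sqrt{S}$ ($Z{\left(S \right)} = \sqrt{2 S} = \sqrt{2} \sqrt{S}$)
$\left(226760 - 178084\right) - Z{\left(-347 \right)} = \left(226760 - 178084\right) - \sqrt{2} \sqrt{-347} = 48676 - \sqrt{2} i \sqrt{347} = 48676 - i \sqrt{694}$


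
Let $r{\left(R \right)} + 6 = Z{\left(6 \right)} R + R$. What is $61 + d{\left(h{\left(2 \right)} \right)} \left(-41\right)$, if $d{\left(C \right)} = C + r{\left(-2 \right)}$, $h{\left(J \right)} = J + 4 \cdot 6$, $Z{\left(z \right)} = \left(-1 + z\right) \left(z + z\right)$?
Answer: $4243$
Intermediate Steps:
$Z{\left(z \right)} = 2 z \left(-1 + z\right)$ ($Z{\left(z \right)} = \left(-1 + z\right) 2 z = 2 z \left(-1 + z\right)$)
$h{\left(J \right)} = 24 + J$ ($h{\left(J \right)} = J + 24 = 24 + J$)
$r{\left(R \right)} = -6 + 61 R$ ($r{\left(R \right)} = -6 + \left(2 \cdot 6 \left(-1 + 6\right) R + R\right) = -6 + \left(2 \cdot 6 \cdot 5 R + R\right) = -6 + \left(60 R + R\right) = -6 + 61 R$)
$d{\left(C \right)} = -128 + C$ ($d{\left(C \right)} = C + \left(-6 + 61 \left(-2\right)\right) = C - 128 = -128 + C$)
$61 + d{\left(h{\left(2 \right)} \right)} \left(-41\right) = 61 + \left(-128 + \left(24 + 2\right)\right) \left(-41\right) = 61 + \left(-128 + 26\right) \left(-41\right) = 61 - -4182 = 61 + 4182 = 4243$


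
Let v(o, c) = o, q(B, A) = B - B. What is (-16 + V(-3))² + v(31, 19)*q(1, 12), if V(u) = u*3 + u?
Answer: 784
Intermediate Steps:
q(B, A) = 0
V(u) = 4*u (V(u) = 3*u + u = 4*u)
(-16 + V(-3))² + v(31, 19)*q(1, 12) = (-16 + 4*(-3))² + 31*0 = (-16 - 12)² + 0 = (-28)² + 0 = 784 + 0 = 784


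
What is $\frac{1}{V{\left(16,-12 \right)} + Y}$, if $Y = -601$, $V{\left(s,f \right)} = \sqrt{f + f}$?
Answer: $- \frac{601}{361225} - \frac{2 i \sqrt{6}}{361225} \approx -0.0016638 - 1.3562 \cdot 10^{-5} i$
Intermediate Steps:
$V{\left(s,f \right)} = \sqrt{2} \sqrt{f}$ ($V{\left(s,f \right)} = \sqrt{2 f} = \sqrt{2} \sqrt{f}$)
$\frac{1}{V{\left(16,-12 \right)} + Y} = \frac{1}{\sqrt{2} \sqrt{-12} - 601} = \frac{1}{\sqrt{2} \cdot 2 i \sqrt{3} - 601} = \frac{1}{2 i \sqrt{6} - 601} = \frac{1}{-601 + 2 i \sqrt{6}}$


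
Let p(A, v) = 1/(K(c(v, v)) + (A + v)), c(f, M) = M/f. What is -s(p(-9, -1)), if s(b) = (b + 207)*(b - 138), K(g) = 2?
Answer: 1828775/64 ≈ 28575.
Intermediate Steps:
c(f, M) = M/f
p(A, v) = 1/(2 + A + v) (p(A, v) = 1/(2 + (A + v)) = 1/(2 + A + v))
s(b) = (-138 + b)*(207 + b) (s(b) = (207 + b)*(-138 + b) = (-138 + b)*(207 + b))
-s(p(-9, -1)) = -(-28566 + (1/(2 - 9 - 1))² + 69/(2 - 9 - 1)) = -(-28566 + (1/(-8))² + 69/(-8)) = -(-28566 + (-⅛)² + 69*(-⅛)) = -(-28566 + 1/64 - 69/8) = -1*(-1828775/64) = 1828775/64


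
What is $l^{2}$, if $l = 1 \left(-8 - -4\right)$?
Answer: $16$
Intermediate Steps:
$l = -4$ ($l = 1 \left(-8 + 4\right) = 1 \left(-4\right) = -4$)
$l^{2} = \left(-4\right)^{2} = 16$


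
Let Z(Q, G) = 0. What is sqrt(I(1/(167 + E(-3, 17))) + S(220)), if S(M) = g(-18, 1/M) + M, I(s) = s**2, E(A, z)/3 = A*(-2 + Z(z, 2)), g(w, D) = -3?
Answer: sqrt(7426826)/185 ≈ 14.731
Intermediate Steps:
E(A, z) = -6*A (E(A, z) = 3*(A*(-2 + 0)) = 3*(A*(-2)) = 3*(-2*A) = -6*A)
S(M) = -3 + M
sqrt(I(1/(167 + E(-3, 17))) + S(220)) = sqrt((1/(167 - 6*(-3)))**2 + (-3 + 220)) = sqrt((1/(167 + 18))**2 + 217) = sqrt((1/185)**2 + 217) = sqrt(1/34225 + 217) = sqrt(7426826/34225) = sqrt(7426826)/185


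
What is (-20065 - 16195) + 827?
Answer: -35433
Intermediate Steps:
(-20065 - 16195) + 827 = -36260 + 827 = -35433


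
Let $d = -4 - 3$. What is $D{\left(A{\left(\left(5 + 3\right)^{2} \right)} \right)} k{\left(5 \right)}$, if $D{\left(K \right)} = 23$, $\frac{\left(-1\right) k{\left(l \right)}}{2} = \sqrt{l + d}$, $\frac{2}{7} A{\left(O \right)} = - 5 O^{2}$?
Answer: $- 46 i \sqrt{2} \approx - 65.054 i$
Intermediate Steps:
$d = -7$ ($d = -4 - 3 = -7$)
$A{\left(O \right)} = - \frac{35 O^{2}}{2}$ ($A{\left(O \right)} = \frac{7 \left(- 5 O^{2}\right)}{2} = - \frac{35 O^{2}}{2}$)
$k{\left(l \right)} = - 2 \sqrt{-7 + l}$ ($k{\left(l \right)} = - 2 \sqrt{l - 7} = - 2 \sqrt{-7 + l}$)
$D{\left(A{\left(\left(5 + 3\right)^{2} \right)} \right)} k{\left(5 \right)} = 23 \left(- 2 \sqrt{-7 + 5}\right) = 23 \left(- 2 \sqrt{-2}\right) = 23 \left(- 2 i \sqrt{2}\right) = - 46 i \sqrt{2}$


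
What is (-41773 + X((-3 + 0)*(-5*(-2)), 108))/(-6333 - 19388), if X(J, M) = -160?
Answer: 41933/25721 ≈ 1.6303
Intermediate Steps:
(-41773 + X((-3 + 0)*(-5*(-2)), 108))/(-6333 - 19388) = (-41773 - 160)/(-6333 - 19388) = -41933/(-25721) = -41933*(-1/25721) = 41933/25721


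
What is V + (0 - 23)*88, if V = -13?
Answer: -2037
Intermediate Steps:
V + (0 - 23)*88 = -13 + (0 - 23)*88 = -13 - 23*88 = -13 - 2024 = -2037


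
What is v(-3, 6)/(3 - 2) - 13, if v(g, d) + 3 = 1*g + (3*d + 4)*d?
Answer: 113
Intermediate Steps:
v(g, d) = -3 + g + d*(4 + 3*d) (v(g, d) = -3 + (1*g + (3*d + 4)*d) = -3 + (g + (4 + 3*d)*d) = -3 + (g + d*(4 + 3*d)) = -3 + g + d*(4 + 3*d))
v(-3, 6)/(3 - 2) - 13 = (-3 - 3 + 3*6² + 4*6)/(3 - 2) - 13 = (-3 - 3 + 3*36 + 24)/1 - 13 = 1*(-3 - 3 + 108 + 24) - 13 = 1*126 - 13 = 126 - 13 = 113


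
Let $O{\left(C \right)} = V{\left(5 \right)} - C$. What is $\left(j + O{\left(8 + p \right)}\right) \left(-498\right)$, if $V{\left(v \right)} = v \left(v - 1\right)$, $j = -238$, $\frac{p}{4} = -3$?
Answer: $106572$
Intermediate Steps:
$p = -12$ ($p = 4 \left(-3\right) = -12$)
$V{\left(v \right)} = v \left(-1 + v\right)$
$O{\left(C \right)} = 20 - C$ ($O{\left(C \right)} = 5 \left(-1 + 5\right) - C = 5 \cdot 4 - C = 20 - C$)
$\left(j + O{\left(8 + p \right)}\right) \left(-498\right) = \left(-238 + \left(20 - \left(8 - 12\right)\right)\right) \left(-498\right) = \left(-238 + \left(20 - -4\right)\right) \left(-498\right) = \left(-238 + \left(20 + 4\right)\right) \left(-498\right) = \left(-238 + 24\right) \left(-498\right) = \left(-214\right) \left(-498\right) = 106572$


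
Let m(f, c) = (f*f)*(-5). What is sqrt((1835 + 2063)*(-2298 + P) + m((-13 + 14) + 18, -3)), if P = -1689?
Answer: I*sqrt(15543131) ≈ 3942.5*I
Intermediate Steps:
m(f, c) = -5*f**2 (m(f, c) = f**2*(-5) = -5*f**2)
sqrt((1835 + 2063)*(-2298 + P) + m((-13 + 14) + 18, -3)) = sqrt((1835 + 2063)*(-2298 - 1689) - 5*((-13 + 14) + 18)**2) = sqrt(3898*(-3987) - 5*(1 + 18)**2) = sqrt(-15541326 - 5*19**2) = sqrt(-15541326 - 5*361) = sqrt(-15541326 - 1805) = sqrt(-15543131) = I*sqrt(15543131)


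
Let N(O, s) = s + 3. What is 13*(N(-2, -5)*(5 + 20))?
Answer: -650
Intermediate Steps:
N(O, s) = 3 + s
13*(N(-2, -5)*(5 + 20)) = 13*((3 - 5)*(5 + 20)) = 13*(-2*25) = 13*(-50) = -650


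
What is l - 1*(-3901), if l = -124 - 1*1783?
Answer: 1994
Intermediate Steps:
l = -1907 (l = -124 - 1783 = -1907)
l - 1*(-3901) = -1907 - 1*(-3901) = -1907 + 3901 = 1994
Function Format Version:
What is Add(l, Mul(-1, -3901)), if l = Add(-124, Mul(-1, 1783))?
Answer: 1994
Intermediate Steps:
l = -1907 (l = Add(-124, -1783) = -1907)
Add(l, Mul(-1, -3901)) = Add(-1907, Mul(-1, -3901)) = Add(-1907, 3901) = 1994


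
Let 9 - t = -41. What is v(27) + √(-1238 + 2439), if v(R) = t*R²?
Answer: 36450 + √1201 ≈ 36485.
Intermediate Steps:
t = 50 (t = 9 - 1*(-41) = 9 + 41 = 50)
v(R) = 50*R²
v(27) + √(-1238 + 2439) = 50*27² + √(-1238 + 2439) = 50*729 + √1201 = 36450 + √1201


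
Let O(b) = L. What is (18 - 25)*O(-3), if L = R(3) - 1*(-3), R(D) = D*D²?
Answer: -210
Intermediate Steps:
R(D) = D³
L = 30 (L = 3³ - 1*(-3) = 27 + 3 = 30)
O(b) = 30
(18 - 25)*O(-3) = (18 - 25)*30 = -7*30 = -210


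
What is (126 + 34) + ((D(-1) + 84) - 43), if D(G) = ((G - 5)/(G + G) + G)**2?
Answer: 205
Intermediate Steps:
D(G) = (G + (-5 + G)/(2*G))**2 (D(G) = ((-5 + G)/((2*G)) + G)**2 = ((-5 + G)*(1/(2*G)) + G)**2 = ((-5 + G)/(2*G) + G)**2 = (G + (-5 + G)/(2*G))**2)
(126 + 34) + ((D(-1) + 84) - 43) = (126 + 34) + (((1/4)*(-5 - 1 + 2*(-1)**2)**2/(-1)**2 + 84) - 43) = 160 + (((1/4)*1*(-5 - 1 + 2*1)**2 + 84) - 43) = 160 + (((1/4)*1*(-5 - 1 + 2)**2 + 84) - 43) = 160 + (((1/4)*1*(-4)**2 + 84) - 43) = 160 + (((1/4)*1*16 + 84) - 43) = 160 + ((4 + 84) - 43) = 160 + (88 - 43) = 160 + 45 = 205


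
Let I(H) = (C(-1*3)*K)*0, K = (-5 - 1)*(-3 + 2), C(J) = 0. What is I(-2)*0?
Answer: 0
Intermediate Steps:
K = 6 (K = -6*(-1) = 6)
I(H) = 0 (I(H) = (0*6)*0 = 0*0 = 0)
I(-2)*0 = 0*0 = 0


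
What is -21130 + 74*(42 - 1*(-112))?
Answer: -9734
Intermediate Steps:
-21130 + 74*(42 - 1*(-112)) = -21130 + 74*(42 + 112) = -21130 + 74*154 = -21130 + 11396 = -9734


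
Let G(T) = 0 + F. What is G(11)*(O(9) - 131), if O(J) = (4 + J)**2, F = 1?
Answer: 38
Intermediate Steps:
G(T) = 1 (G(T) = 0 + 1 = 1)
G(11)*(O(9) - 131) = 1*((4 + 9)**2 - 131) = 1*(13**2 - 131) = 1*(169 - 131) = 1*38 = 38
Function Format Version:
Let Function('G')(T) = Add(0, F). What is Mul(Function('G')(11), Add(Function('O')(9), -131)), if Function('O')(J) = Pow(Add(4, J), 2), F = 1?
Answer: 38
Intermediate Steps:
Function('G')(T) = 1 (Function('G')(T) = Add(0, 1) = 1)
Mul(Function('G')(11), Add(Function('O')(9), -131)) = Mul(1, Add(Pow(Add(4, 9), 2), -131)) = Mul(1, Add(Pow(13, 2), -131)) = Mul(1, Add(169, -131)) = Mul(1, 38) = 38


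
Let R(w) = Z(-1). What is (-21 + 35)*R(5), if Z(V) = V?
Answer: -14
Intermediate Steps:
R(w) = -1
(-21 + 35)*R(5) = (-21 + 35)*(-1) = 14*(-1) = -14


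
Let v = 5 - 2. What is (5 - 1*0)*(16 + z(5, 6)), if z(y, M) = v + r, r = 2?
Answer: 105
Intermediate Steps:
v = 3
z(y, M) = 5 (z(y, M) = 3 + 2 = 5)
(5 - 1*0)*(16 + z(5, 6)) = (5 - 1*0)*(16 + 5) = (5 + 0)*21 = 5*21 = 105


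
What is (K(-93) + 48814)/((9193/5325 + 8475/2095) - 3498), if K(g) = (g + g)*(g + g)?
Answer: -93051153375/3895886204 ≈ -23.884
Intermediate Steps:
K(g) = 4*g² (K(g) = (2*g)*(2*g) = 4*g²)
(K(-93) + 48814)/((9193/5325 + 8475/2095) - 3498) = (4*(-93)² + 48814)/((9193/5325 + 8475/2095) - 3498) = (4*8649 + 48814)/((9193*(1/5325) + 8475*(1/2095)) - 3498) = (34596 + 48814)/((9193/5325 + 1695/419) - 3498) = 83410/(12877742/2231175 - 3498) = 83410/(-7791772408/2231175) = 83410*(-2231175/7791772408) = -93051153375/3895886204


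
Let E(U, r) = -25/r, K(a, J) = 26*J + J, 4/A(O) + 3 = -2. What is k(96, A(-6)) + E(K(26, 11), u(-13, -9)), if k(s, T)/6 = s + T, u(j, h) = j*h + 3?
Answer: 68519/120 ≈ 570.99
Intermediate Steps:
A(O) = -4/5 (A(O) = 4/(-3 - 2) = 4/(-5) = 4*(-1/5) = -4/5)
K(a, J) = 27*J
u(j, h) = 3 + h*j (u(j, h) = h*j + 3 = 3 + h*j)
k(s, T) = 6*T + 6*s (k(s, T) = 6*(s + T) = 6*(T + s) = 6*T + 6*s)
k(96, A(-6)) + E(K(26, 11), u(-13, -9)) = (6*(-4/5) + 6*96) - 25/(3 - 9*(-13)) = (-24/5 + 576) - 25/(3 + 117) = 2856/5 - 25/120 = 2856/5 - 25*1/120 = 2856/5 - 5/24 = 68519/120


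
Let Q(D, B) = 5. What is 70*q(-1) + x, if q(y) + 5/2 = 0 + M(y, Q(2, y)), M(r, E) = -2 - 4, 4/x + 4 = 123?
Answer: -70801/119 ≈ -594.97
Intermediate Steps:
x = 4/119 (x = 4/(-4 + 123) = 4/119 ≈ 0.033613)
M(r, E) = -6
q(y) = -17/2 (q(y) = -5/2 + (0 - 6) = -5/2 - 6 = -17/2)
70*q(-1) + x = 70*(-17/2) + 4/119 = -595 + 4/119 = -70801/119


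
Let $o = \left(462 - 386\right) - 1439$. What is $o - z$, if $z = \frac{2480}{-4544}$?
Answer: $- \frac{386937}{284} \approx -1362.5$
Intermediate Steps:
$z = - \frac{155}{284}$ ($z = 2480 \left(- \frac{1}{4544}\right) = - \frac{155}{284} \approx -0.54577$)
$o = -1363$ ($o = 76 - 1439 = -1363$)
$o - z = -1363 - - \frac{155}{284} = -1363 + \frac{155}{284} = - \frac{386937}{284}$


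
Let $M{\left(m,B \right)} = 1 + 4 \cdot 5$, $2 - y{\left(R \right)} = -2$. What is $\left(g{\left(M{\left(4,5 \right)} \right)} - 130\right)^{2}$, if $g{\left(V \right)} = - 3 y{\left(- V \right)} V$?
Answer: $145924$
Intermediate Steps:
$y{\left(R \right)} = 4$ ($y{\left(R \right)} = 2 - -2 = 2 + 2 = 4$)
$M{\left(m,B \right)} = 21$ ($M{\left(m,B \right)} = 1 + 20 = 21$)
$g{\left(V \right)} = - 12 V$ ($g{\left(V \right)} = \left(-3\right) 4 V = - 12 V$)
$\left(g{\left(M{\left(4,5 \right)} \right)} - 130\right)^{2} = \left(\left(-12\right) 21 - 130\right)^{2} = \left(-252 - 130\right)^{2} = \left(-382\right)^{2} = 145924$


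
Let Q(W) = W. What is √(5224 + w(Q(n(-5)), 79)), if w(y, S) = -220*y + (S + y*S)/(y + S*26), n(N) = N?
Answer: 14*√135459390/2049 ≈ 79.523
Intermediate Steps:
w(y, S) = -220*y + (S + S*y)/(y + 26*S)
√(5224 + w(Q(n(-5)), 79)) = √(5224 + (79 - 220*(-5)² - 5719*79*(-5))/(-5 + 26*79)) = √(5224 + (79 - 220*25 + 2259005)/(-5 + 2054)) = √(5224 + (79 - 5500 + 2259005)/2049) = √(5224 + (1/2049)*2253584) = √(5224 + 2253584/2049) = √(12957560/2049) = 14*√135459390/2049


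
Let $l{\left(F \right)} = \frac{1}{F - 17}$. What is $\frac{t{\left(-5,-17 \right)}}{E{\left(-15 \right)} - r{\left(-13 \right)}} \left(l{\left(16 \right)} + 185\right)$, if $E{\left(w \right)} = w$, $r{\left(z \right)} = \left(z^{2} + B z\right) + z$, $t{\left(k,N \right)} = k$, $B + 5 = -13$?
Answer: $\frac{184}{81} \approx 2.2716$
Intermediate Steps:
$B = -18$ ($B = -5 - 13 = -18$)
$r{\left(z \right)} = z^{2} - 17 z$ ($r{\left(z \right)} = \left(z^{2} - 18 z\right) + z = z^{2} - 17 z$)
$l{\left(F \right)} = \frac{1}{-17 + F}$
$\frac{t{\left(-5,-17 \right)}}{E{\left(-15 \right)} - r{\left(-13 \right)}} \left(l{\left(16 \right)} + 185\right) = - \frac{5}{-15 - - 13 \left(-17 - 13\right)} \left(\frac{1}{-17 + 16} + 185\right) = - \frac{5}{-15 - \left(-13\right) \left(-30\right)} \left(\frac{1}{-1} + 185\right) = - \frac{5}{-15 - 390} \left(-1 + 185\right) = - \frac{5}{-15 - 390} \cdot 184 = - \frac{5}{-405} \cdot 184 = \left(-5\right) \left(- \frac{1}{405}\right) 184 = \frac{1}{81} \cdot 184 = \frac{184}{81}$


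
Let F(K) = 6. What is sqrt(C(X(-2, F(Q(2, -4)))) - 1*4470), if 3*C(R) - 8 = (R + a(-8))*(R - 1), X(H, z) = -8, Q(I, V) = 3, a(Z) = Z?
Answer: I*sqrt(39774)/3 ≈ 66.478*I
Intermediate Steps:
C(R) = 8/3 + (-1 + R)*(-8 + R)/3 (C(R) = 8/3 + ((R - 8)*(R - 1))/3 = 8/3 + ((-8 + R)*(-1 + R))/3 = 8/3 + ((-1 + R)*(-8 + R))/3 = 8/3 + (-1 + R)*(-8 + R)/3)
sqrt(C(X(-2, F(Q(2, -4)))) - 1*4470) = sqrt((16/3 - 3*(-8) + (1/3)*(-8)**2) - 1*4470) = sqrt((16/3 + 24 + (1/3)*64) - 4470) = sqrt((16/3 + 24 + 64/3) - 4470) = sqrt(152/3 - 4470) = sqrt(-13258/3) = I*sqrt(39774)/3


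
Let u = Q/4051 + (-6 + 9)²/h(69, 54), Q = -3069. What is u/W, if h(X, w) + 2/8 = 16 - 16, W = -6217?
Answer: 148905/25185067 ≈ 0.0059124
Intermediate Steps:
h(X, w) = -¼ (h(X, w) = -¼ + (16 - 16) = -¼ + 0 = -¼)
u = -148905/4051 (u = -3069/4051 + (-6 + 9)²/(-¼) = -3069*1/4051 + 3²*(-4) = -3069/4051 + 9*(-4) = -3069/4051 - 36 = -148905/4051 ≈ -36.758)
u/W = -148905/4051/(-6217) = -148905/4051*(-1/6217) = 148905/25185067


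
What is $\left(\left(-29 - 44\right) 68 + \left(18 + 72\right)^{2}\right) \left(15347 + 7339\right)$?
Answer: $71143296$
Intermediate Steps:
$\left(\left(-29 - 44\right) 68 + \left(18 + 72\right)^{2}\right) \left(15347 + 7339\right) = \left(\left(-73\right) 68 + 90^{2}\right) 22686 = \left(-4964 + 8100\right) 22686 = 3136 \cdot 22686 = 71143296$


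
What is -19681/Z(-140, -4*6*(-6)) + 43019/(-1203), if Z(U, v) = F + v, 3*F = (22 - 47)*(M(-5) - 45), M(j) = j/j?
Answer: -136933837/1842996 ≈ -74.300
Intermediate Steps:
M(j) = 1
F = 1100/3 (F = ((22 - 47)*(1 - 45))/3 = (-25*(-44))/3 = (⅓)*1100 = 1100/3 ≈ 366.67)
Z(U, v) = 1100/3 + v
-19681/Z(-140, -4*6*(-6)) + 43019/(-1203) = -19681/(1100/3 - 4*6*(-6)) + 43019/(-1203) = -19681/(1100/3 - 24*(-6)) + 43019*(-1/1203) = -19681/(1100/3 + 144) - 43019/1203 = -19681/1532/3 - 43019/1203 = -19681*3/1532 - 43019/1203 = -59043/1532 - 43019/1203 = -136933837/1842996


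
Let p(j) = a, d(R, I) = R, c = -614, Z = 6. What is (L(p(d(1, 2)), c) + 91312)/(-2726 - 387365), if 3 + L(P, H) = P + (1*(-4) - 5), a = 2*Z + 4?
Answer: -2468/10543 ≈ -0.23409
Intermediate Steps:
a = 16 (a = 2*6 + 4 = 12 + 4 = 16)
p(j) = 16
L(P, H) = -12 + P (L(P, H) = -3 + (P + (1*(-4) - 5)) = -3 + (P + (-4 - 5)) = -3 + (P - 9) = -3 + (-9 + P) = -12 + P)
(L(p(d(1, 2)), c) + 91312)/(-2726 - 387365) = ((-12 + 16) + 91312)/(-2726 - 387365) = (4 + 91312)/(-390091) = 91316*(-1/390091) = -2468/10543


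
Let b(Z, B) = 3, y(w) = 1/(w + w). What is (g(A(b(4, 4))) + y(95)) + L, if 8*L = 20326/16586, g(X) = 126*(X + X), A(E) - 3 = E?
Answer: 9530650817/6302680 ≈ 1512.2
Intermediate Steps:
y(w) = 1/(2*w)
A(E) = 3 + E
g(X) = 252*X (g(X) = 126*(2*X) = 252*X)
L = 10163/66344 (L = (20326/16586)/8 = (20326*(1/16586))/8 = (⅛)*(10163/8293) = 10163/66344 ≈ 0.15319)
(g(A(b(4, 4))) + y(95)) + L = (252*(3 + 3) + (½)/95) + 10163/66344 = (252*6 + (½)*(1/95)) + 10163/66344 = (1512 + 1/190) + 10163/66344 = 287281/190 + 10163/66344 = 9530650817/6302680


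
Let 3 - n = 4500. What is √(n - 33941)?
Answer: I*√38438 ≈ 196.06*I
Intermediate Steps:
n = -4497 (n = 3 - 1*4500 = 3 - 4500 = -4497)
√(n - 33941) = √(-4497 - 33941) = √(-38438) = I*√38438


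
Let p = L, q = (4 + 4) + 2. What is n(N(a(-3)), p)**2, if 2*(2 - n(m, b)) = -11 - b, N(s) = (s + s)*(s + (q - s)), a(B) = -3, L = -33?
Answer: 81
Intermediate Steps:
q = 10 (q = 8 + 2 = 10)
p = -33
N(s) = 20*s (N(s) = (s + s)*(s + (10 - s)) = (2*s)*10 = 20*s)
n(m, b) = 15/2 + b/2 (n(m, b) = 2 - (-11 - b)/2 = 2 + (11/2 + b/2) = 15/2 + b/2)
n(N(a(-3)), p)**2 = (15/2 + (1/2)*(-33))**2 = (15/2 - 33/2)**2 = (-9)**2 = 81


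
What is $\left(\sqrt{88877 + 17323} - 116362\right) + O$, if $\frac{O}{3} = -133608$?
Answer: $-517186 + 30 \sqrt{118} \approx -5.1686 \cdot 10^{5}$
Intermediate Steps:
$O = -400824$ ($O = 3 \left(-133608\right) = -400824$)
$\left(\sqrt{88877 + 17323} - 116362\right) + O = \left(\sqrt{88877 + 17323} - 116362\right) - 400824 = \left(\sqrt{106200} - 116362\right) - 400824 = \left(30 \sqrt{118} - 116362\right) - 400824 = \left(-116362 + 30 \sqrt{118}\right) - 400824 = -517186 + 30 \sqrt{118}$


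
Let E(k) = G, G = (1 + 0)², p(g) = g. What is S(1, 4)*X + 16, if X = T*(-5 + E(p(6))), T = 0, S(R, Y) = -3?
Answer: 16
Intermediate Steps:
G = 1 (G = 1² = 1)
E(k) = 1
X = 0 (X = 0*(-5 + 1) = 0*(-4) = 0)
S(1, 4)*X + 16 = -3*0 + 16 = 0 + 16 = 16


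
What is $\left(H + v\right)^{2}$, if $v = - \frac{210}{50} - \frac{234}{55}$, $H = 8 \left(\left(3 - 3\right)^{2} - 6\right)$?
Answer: $\frac{385641}{121} \approx 3187.1$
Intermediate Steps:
$H = -48$ ($H = 8 \left(0^{2} - 6\right) = 8 \left(0 - 6\right) = 8 \left(-6\right) = -48$)
$v = - \frac{93}{11}$ ($v = \left(-210\right) \frac{1}{50} - \frac{234}{55} = - \frac{21}{5} - \frac{234}{55} = - \frac{93}{11} \approx -8.4545$)
$\left(H + v\right)^{2} = \left(-48 - \frac{93}{11}\right)^{2} = \left(- \frac{621}{11}\right)^{2} = \frac{385641}{121}$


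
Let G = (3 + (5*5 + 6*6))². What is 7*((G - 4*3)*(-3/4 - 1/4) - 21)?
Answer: -28735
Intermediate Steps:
G = 4096 (G = (3 + (25 + 36))² = (3 + 61)² = 64² = 4096)
7*((G - 4*3)*(-3/4 - 1/4) - 21) = 7*((4096 - 4*3)*(-3/4 - 1/4) - 21) = 7*((4096 - 12)*(-3*¼ - 1*¼) - 21) = 7*(4084*(-¾ - ¼) - 21) = 7*(4084*(-1) - 21) = 7*(-4084 - 21) = 7*(-4105) = -28735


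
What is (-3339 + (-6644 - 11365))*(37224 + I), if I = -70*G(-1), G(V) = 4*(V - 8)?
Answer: -848454912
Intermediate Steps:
G(V) = -32 + 4*V (G(V) = 4*(-8 + V) = -32 + 4*V)
I = 2520 (I = -70*(-32 + 4*(-1)) = -70*(-32 - 4) = -70*(-36) = 2520)
(-3339 + (-6644 - 11365))*(37224 + I) = (-3339 + (-6644 - 11365))*(37224 + 2520) = (-3339 - 18009)*39744 = -21348*39744 = -848454912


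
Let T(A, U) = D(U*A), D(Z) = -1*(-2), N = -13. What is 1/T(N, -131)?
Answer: 1/2 ≈ 0.50000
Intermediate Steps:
D(Z) = 2
T(A, U) = 2
1/T(N, -131) = 1/2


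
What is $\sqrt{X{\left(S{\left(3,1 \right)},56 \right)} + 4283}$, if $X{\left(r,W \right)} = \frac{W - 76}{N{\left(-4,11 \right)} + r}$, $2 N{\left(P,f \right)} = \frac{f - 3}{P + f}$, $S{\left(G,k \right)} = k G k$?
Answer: $\frac{\sqrt{106935}}{5} \approx 65.402$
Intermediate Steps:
$S{\left(G,k \right)} = G k^{2}$ ($S{\left(G,k \right)} = G k k = G k^{2}$)
$N{\left(P,f \right)} = \frac{-3 + f}{2 \left(P + f\right)}$ ($N{\left(P,f \right)} = \frac{\left(f - 3\right) \frac{1}{P + f}}{2} = \frac{\left(-3 + f\right) \frac{1}{P + f}}{2} = \frac{\frac{1}{P + f} \left(-3 + f\right)}{2} = \frac{-3 + f}{2 \left(P + f\right)}$)
$X{\left(r,W \right)} = \frac{-76 + W}{\frac{4}{7} + r}$ ($X{\left(r,W \right)} = \frac{W - 76}{\frac{-3 + 11}{2 \left(-4 + 11\right)} + r} = \frac{-76 + W}{\frac{1}{2} \cdot \frac{1}{7} \cdot 8 + r} = \frac{-76 + W}{\frac{4}{7} + r}$)
$\sqrt{X{\left(S{\left(3,1 \right)},56 \right)} + 4283} = \sqrt{\frac{7 \left(-76 + 56\right)}{4 + 7 \cdot 3 \cdot 1^{2}} + 4283} = \sqrt{7 \frac{1}{4 + 7 \cdot 3 \cdot 1} \left(-20\right) + 4283} = \sqrt{7 \frac{1}{4 + 7 \cdot 3} \left(-20\right) + 4283} = \sqrt{7 \frac{1}{4 + 21} \left(-20\right) + 4283} = \sqrt{7 \cdot \frac{1}{25} \left(-20\right) + 4283} = \sqrt{- \frac{28}{5} + 4283} = \sqrt{\frac{21387}{5}} = \frac{\sqrt{106935}}{5}$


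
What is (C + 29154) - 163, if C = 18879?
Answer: 47870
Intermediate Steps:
(C + 29154) - 163 = (18879 + 29154) - 163 = 48033 - 163 = 47870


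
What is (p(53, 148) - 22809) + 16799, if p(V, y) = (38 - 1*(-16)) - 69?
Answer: -6025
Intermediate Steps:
p(V, y) = -15 (p(V, y) = (38 + 16) - 69 = 54 - 69 = -15)
(p(53, 148) - 22809) + 16799 = (-15 - 22809) + 16799 = -22824 + 16799 = -6025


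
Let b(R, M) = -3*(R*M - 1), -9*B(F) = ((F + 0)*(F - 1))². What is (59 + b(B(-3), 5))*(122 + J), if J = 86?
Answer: 62816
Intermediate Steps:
B(F) = -F²*(-1 + F)²/9 (B(F) = -(F + 0)²*(F - 1)²/9 = -F²*(-1 + F)²/9)
b(R, M) = 3 - 3*M*R (b(R, M) = -3*(M*R - 1) = -3*(-1 + M*R) = 3 - 3*M*R)
(59 + b(B(-3), 5))*(122 + J) = (59 + (3 - 3*5*(-⅑*(-3)²*(-1 - 3)²)))*(122 + 86) = (59 + (3 - 3*5*(-⅑*9*(-4)²)))*208 = (59 + (3 - 3*5*(-⅑*9*16)))*208 = (59 + (3 - 3*5*(-16)))*208 = (59 + (3 + 240))*208 = (59 + 243)*208 = 302*208 = 62816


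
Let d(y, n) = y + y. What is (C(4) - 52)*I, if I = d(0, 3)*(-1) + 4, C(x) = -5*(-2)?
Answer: -168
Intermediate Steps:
d(y, n) = 2*y
C(x) = 10
I = 4 (I = (2*0)*(-1) + 4 = 0*(-1) + 4 = 0 + 4 = 4)
(C(4) - 52)*I = (10 - 52)*4 = -42*4 = -168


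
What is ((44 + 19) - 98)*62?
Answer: -2170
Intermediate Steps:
((44 + 19) - 98)*62 = (63 - 98)*62 = -35*62 = -2170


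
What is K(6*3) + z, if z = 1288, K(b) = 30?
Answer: 1318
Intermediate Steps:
K(6*3) + z = 30 + 1288 = 1318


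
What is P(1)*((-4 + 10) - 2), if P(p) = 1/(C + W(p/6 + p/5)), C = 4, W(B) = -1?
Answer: 4/3 ≈ 1.3333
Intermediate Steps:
P(p) = 1/3 (P(p) = 1/(4 - 1) = 1/3)
P(1)*((-4 + 10) - 2) = ((-4 + 10) - 2)/3 = (6 - 2)/3 = (1/3)*4 = 4/3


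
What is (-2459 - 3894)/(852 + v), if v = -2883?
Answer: 6353/2031 ≈ 3.1280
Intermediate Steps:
(-2459 - 3894)/(852 + v) = (-2459 - 3894)/(852 - 2883) = -6353/(-2031) = -6353*(-1/2031) = 6353/2031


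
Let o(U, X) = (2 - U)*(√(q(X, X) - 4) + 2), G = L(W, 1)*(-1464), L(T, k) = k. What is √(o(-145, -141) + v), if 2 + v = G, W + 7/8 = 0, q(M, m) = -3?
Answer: √(-1172 + 147*I*√7) ≈ 5.6057 + 34.69*I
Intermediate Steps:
W = -7/8 (W = -7/8 + 0 = -7/8 ≈ -0.87500)
G = -1464 (G = 1*(-1464) = -1464)
o(U, X) = (2 - U)*(2 + I*√7) (o(U, X) = (2 - U)*(√(-3 - 4) + 2) = (2 - U)*(√(-7) + 2) = (2 - U)*(I*√7 + 2) = (2 - U)*(2 + I*√7))
v = -1466 (v = -2 - 1464 = -1466)
√(o(-145, -141) + v) = √((4 - 2*(-145) + 2*I*√7 - 1*I*(-145)*√7) - 1466) = √((4 + 290 + 2*I*√7 + 145*I*√7) - 1466) = √((294 + 147*I*√7) - 1466) = √(-1172 + 147*I*√7)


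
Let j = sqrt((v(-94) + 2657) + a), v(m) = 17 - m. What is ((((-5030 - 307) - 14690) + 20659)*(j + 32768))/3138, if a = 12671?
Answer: 10354688/1569 + 316*sqrt(15439)/1569 ≈ 6624.6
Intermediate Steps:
j = sqrt(15439) (j = sqrt(((17 - 1*(-94)) + 2657) + 12671) = sqrt(((17 + 94) + 2657) + 12671) = sqrt((111 + 2657) + 12671) = sqrt(2768 + 12671) = sqrt(15439) ≈ 124.25)
((((-5030 - 307) - 14690) + 20659)*(j + 32768))/3138 = ((((-5030 - 307) - 14690) + 20659)*(sqrt(15439) + 32768))/3138 = (((-5337 - 14690) + 20659)*(32768 + sqrt(15439)))*(1/3138) = ((-20027 + 20659)*(32768 + sqrt(15439)))*(1/3138) = (632*(32768 + sqrt(15439)))*(1/3138) = (20709376 + 632*sqrt(15439))*(1/3138) = 10354688/1569 + 316*sqrt(15439)/1569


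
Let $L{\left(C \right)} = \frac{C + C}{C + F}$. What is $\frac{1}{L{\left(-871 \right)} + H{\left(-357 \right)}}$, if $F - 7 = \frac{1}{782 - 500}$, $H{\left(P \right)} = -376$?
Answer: $- \frac{243647}{91120028} \approx -0.0026739$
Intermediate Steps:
$F = \frac{1975}{282}$ ($F = 7 + \frac{1}{782 - 500} = 7 + \frac{1}{282} = \frac{1975}{282} \approx 7.0035$)
$L{\left(C \right)} = \frac{2 C}{\frac{1975}{282} + C}$ ($L{\left(C \right)} = \frac{C + C}{C + \frac{1975}{282}} = \frac{2 C}{\frac{1975}{282} + C}$)
$\frac{1}{L{\left(-871 \right)} + H{\left(-357 \right)}} = \frac{1}{564 \left(-871\right) \frac{1}{1975 + 282 \left(-871\right)} - 376} = \frac{1}{564 \left(-871\right) \frac{1}{1975 - 245622} - 376} = \frac{1}{564 \left(-871\right) \frac{1}{-243647} - 376} = \frac{1}{564 \left(-871\right) \left(- \frac{1}{243647}\right) - 376} = \frac{1}{\frac{491244}{243647} - 376} = \frac{1}{- \frac{91120028}{243647}} = - \frac{243647}{91120028}$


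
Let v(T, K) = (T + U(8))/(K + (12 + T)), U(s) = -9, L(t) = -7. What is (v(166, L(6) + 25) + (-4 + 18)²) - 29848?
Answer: -5811635/196 ≈ -29651.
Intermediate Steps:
v(T, K) = (-9 + T)/(12 + K + T) (v(T, K) = (T - 9)/(K + (12 + T)) = (-9 + T)/(12 + K + T))
(v(166, L(6) + 25) + (-4 + 18)²) - 29848 = ((-9 + 166)/(12 + (-7 + 25) + 166) + (-4 + 18)²) - 29848 = (157/(12 + 18 + 166) + 14²) - 29848 = (157/196 + 196) - 29848 = 38573/196 - 29848 = -5811635/196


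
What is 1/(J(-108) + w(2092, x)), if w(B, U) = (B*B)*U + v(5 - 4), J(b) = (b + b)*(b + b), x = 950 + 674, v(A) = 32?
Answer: 1/7107424224 ≈ 1.4070e-10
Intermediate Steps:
x = 1624
J(b) = 4*b² (J(b) = (2*b)*(2*b) = 4*b²)
w(B, U) = 32 + U*B² (w(B, U) = (B*B)*U + 32 = B²*U + 32 = U*B² + 32 = 32 + U*B²)
1/(J(-108) + w(2092, x)) = 1/(4*(-108)² + (32 + 1624*2092²)) = 1/(4*11664 + (32 + 1624*4376464)) = 1/(46656 + (32 + 7107377536)) = 1/(46656 + 7107377568) = 1/7107424224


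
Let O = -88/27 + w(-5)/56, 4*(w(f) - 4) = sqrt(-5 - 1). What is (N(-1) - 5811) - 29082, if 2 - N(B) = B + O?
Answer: -13187215/378 - I*sqrt(6)/224 ≈ -34887.0 - 0.010935*I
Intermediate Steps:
w(f) = 4 + I*sqrt(6)/4 (w(f) = 4 + sqrt(-5 - 1)/4 = 4 + sqrt(-6)/4 = 4 + (I*sqrt(6))/4 = 4 + I*sqrt(6)/4)
O = -1205/378 + I*sqrt(6)/224 (O = -88/27 + (4 + I*sqrt(6)/4)/56 = -88*1/27 + (4 + I*sqrt(6)/4)*(1/56) = -88/27 + (1/14 + I*sqrt(6)/224) = -1205/378 + I*sqrt(6)/224 ≈ -3.1878 + 0.010935*I)
N(B) = 1961/378 - B - I*sqrt(6)/224 (N(B) = 2 - (B + (-1205/378 + I*sqrt(6)/224)) = 2 - (-1205/378 + B + I*sqrt(6)/224) = 2 + (1205/378 - B - I*sqrt(6)/224) = 1961/378 - B - I*sqrt(6)/224)
(N(-1) - 5811) - 29082 = ((1961/378 - 1*(-1) - I*sqrt(6)/224) - 5811) - 29082 = ((1961/378 + 1 - I*sqrt(6)/224) - 5811) - 29082 = ((2339/378 - I*sqrt(6)/224) - 5811) - 29082 = (-2194219/378 - I*sqrt(6)/224) - 29082 = -13187215/378 - I*sqrt(6)/224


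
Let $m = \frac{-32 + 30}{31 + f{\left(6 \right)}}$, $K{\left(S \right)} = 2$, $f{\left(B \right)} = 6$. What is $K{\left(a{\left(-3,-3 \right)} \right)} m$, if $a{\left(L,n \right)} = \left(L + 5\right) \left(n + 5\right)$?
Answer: $- \frac{4}{37} \approx -0.10811$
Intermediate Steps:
$a{\left(L,n \right)} = \left(5 + L\right) \left(5 + n\right)$
$m = - \frac{2}{37}$ ($m = \frac{-32 + 30}{31 + 6} = - \frac{2}{37} \approx -0.054054$)
$K{\left(a{\left(-3,-3 \right)} \right)} m = 2 \left(- \frac{2}{37}\right) = - \frac{4}{37}$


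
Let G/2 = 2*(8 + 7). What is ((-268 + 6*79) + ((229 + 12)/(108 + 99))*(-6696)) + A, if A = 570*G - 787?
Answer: 593933/23 ≈ 25823.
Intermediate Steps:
G = 60 (G = 2*(2*(8 + 7)) = 2*(2*15) = 2*30 = 60)
A = 33413 (A = 570*60 - 787 = 34200 - 787 = 33413)
((-268 + 6*79) + ((229 + 12)/(108 + 99))*(-6696)) + A = ((-268 + 6*79) + ((229 + 12)/(108 + 99))*(-6696)) + 33413 = ((-268 + 474) + (241/207)*(-6696)) + 33413 = (206 + (241*(1/207))*(-6696)) + 33413 = (206 + (241/207)*(-6696)) + 33413 = (206 - 179304/23) + 33413 = -174566/23 + 33413 = 593933/23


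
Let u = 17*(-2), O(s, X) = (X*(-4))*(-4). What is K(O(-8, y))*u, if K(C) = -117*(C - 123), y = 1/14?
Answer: -3393234/7 ≈ -4.8475e+5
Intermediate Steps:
y = 1/14 ≈ 0.071429
O(s, X) = 16*X (O(s, X) = -4*X*(-4) = 16*X)
K(C) = 14391 - 117*C (K(C) = -117*(-123 + C) = 14391 - 117*C)
u = -34
K(O(-8, y))*u = (14391 - 1872/14)*(-34) = (14391 - 117*8/7)*(-34) = (14391 - 936/7)*(-34) = (99801/7)*(-34) = -3393234/7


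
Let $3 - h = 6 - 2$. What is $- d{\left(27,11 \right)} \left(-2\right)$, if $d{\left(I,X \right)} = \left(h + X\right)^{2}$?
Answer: $200$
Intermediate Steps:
$h = -1$ ($h = 3 - \left(6 - 2\right) = 3 - 4 = -1$)
$d{\left(I,X \right)} = \left(-1 + X\right)^{2}$
$- d{\left(27,11 \right)} \left(-2\right) = - \left(-1 + 11\right)^{2} \left(-2\right) = - 10^{2} \left(-2\right) = - 100 \left(-2\right) = \left(-1\right) \left(-200\right) = 200$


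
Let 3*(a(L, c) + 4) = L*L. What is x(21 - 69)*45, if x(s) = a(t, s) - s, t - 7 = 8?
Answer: 5355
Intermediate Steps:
t = 15 (t = 7 + 8 = 15)
a(L, c) = -4 + L²/3 (a(L, c) = -4 + (L*L)/3 = -4 + L²/3)
x(s) = 71 - s (x(s) = (-4 + (⅓)*15²) - s = (-4 + (⅓)*225) - s = (-4 + 75) - s = 71 - s)
x(21 - 69)*45 = (71 - (21 - 69))*45 = (71 - 1*(-48))*45 = (71 + 48)*45 = 119*45 = 5355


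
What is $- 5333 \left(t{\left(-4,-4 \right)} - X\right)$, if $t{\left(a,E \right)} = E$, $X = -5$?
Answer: $-5333$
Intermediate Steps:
$- 5333 \left(t{\left(-4,-4 \right)} - X\right) = - 5333 \left(-4 - -5\right) = - 5333 \left(-4 + 5\right) = - 5333 \cdot 1 = \left(-1\right) 5333 = -5333$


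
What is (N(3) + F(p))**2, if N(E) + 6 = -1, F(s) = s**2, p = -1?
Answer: 36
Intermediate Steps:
N(E) = -7 (N(E) = -6 - 1 = -7)
(N(3) + F(p))**2 = (-7 + (-1)**2)**2 = (-7 + 1)**2 = (-6)**2 = 36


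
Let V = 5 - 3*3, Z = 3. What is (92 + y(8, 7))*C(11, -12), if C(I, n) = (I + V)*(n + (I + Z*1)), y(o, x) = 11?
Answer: 1442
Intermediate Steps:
V = -4 (V = 5 - 9 = -4)
C(I, n) = (-4 + I)*(3 + I + n) (C(I, n) = (I - 4)*(n + (I + 3*1)) = (-4 + I)*(n + (I + 3)) = (-4 + I)*(n + (3 + I)) = (-4 + I)*(3 + I + n))
(92 + y(8, 7))*C(11, -12) = (92 + 11)*(-12 + 11**2 - 1*11 - 4*(-12) + 11*(-12)) = 103*(-12 + 121 - 11 + 48 - 132) = 103*14 = 1442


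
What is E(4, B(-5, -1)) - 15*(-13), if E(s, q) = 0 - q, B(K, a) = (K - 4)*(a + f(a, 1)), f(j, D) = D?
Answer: 195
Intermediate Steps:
B(K, a) = (1 + a)*(-4 + K) (B(K, a) = (K - 4)*(a + 1) = (-4 + K)*(1 + a) = (1 + a)*(-4 + K))
E(s, q) = -q
E(4, B(-5, -1)) - 15*(-13) = -(-4 - 5 - 4*(-1) - 5*(-1)) - 15*(-13) = -(-4 - 5 + 4 + 5) + 195 = -1*0 + 195 = 0 + 195 = 195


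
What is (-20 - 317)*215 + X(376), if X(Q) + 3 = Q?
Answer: -72082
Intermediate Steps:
X(Q) = -3 + Q
(-20 - 317)*215 + X(376) = (-20 - 317)*215 + (-3 + 376) = -337*215 + 373 = -72455 + 373 = -72082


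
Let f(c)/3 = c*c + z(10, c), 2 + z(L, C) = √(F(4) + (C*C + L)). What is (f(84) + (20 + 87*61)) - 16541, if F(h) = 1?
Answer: 9948 + 3*√7067 ≈ 10200.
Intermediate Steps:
z(L, C) = -2 + √(1 + L + C²) (z(L, C) = -2 + √(1 + (C*C + L)) = -2 + √(1 + (C² + L)) = -2 + √(1 + (L + C²)) = -2 + √(1 + L + C²))
f(c) = -6 + 3*c² + 3*√(11 + c²) (f(c) = 3*(c*c + (-2 + √(1 + 10 + c²))) = 3*(c² + (-2 + √(11 + c²))) = 3*(-2 + c² + √(11 + c²)) = -6 + 3*c² + 3*√(11 + c²))
(f(84) + (20 + 87*61)) - 16541 = ((-6 + 3*84² + 3*√(11 + 84²)) + (20 + 87*61)) - 16541 = ((-6 + 3*7056 + 3*√(11 + 7056)) + (20 + 5307)) - 16541 = ((-6 + 21168 + 3*√7067) + 5327) - 16541 = ((21162 + 3*√7067) + 5327) - 16541 = (26489 + 3*√7067) - 16541 = 9948 + 3*√7067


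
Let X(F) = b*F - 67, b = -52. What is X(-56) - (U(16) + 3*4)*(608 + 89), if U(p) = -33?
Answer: 17482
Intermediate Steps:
X(F) = -67 - 52*F (X(F) = -52*F - 67 = -67 - 52*F)
X(-56) - (U(16) + 3*4)*(608 + 89) = (-67 - 52*(-56)) - (-33 + 3*4)*(608 + 89) = (-67 + 2912) - (-33 + 12)*697 = 2845 - (-21)*697 = 2845 - 1*(-14637) = 2845 + 14637 = 17482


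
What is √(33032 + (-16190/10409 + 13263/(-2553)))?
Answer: 3*√287925901826517059/8858059 ≈ 181.73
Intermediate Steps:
√(33032 + (-16190/10409 + 13263/(-2553))) = √(33032 + (-16190*1/10409 + 13263*(-1/2553))) = √(33032 + (-16190/10409 - 4421/851)) = √(33032 - 59795879/8858059) = √(292539609009/8858059) = 3*√287925901826517059/8858059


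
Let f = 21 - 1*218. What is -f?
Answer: 197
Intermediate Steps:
f = -197 (f = 21 - 218 = -197)
-f = -1*(-197) = 197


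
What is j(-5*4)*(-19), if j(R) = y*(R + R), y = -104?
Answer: -79040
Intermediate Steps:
j(R) = -208*R (j(R) = -104*(R + R) = -208*R)
j(-5*4)*(-19) = -(-1040)*4*(-19) = -208*(-20)*(-19) = 4160*(-19) = -79040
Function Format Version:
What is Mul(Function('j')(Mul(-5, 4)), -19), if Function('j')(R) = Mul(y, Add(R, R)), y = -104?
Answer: -79040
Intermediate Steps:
Function('j')(R) = Mul(-208, R) (Function('j')(R) = Mul(-104, Add(R, R)) = Mul(-104, Mul(2, R)) = Mul(-208, R))
Mul(Function('j')(Mul(-5, 4)), -19) = Mul(Mul(-208, Mul(-5, 4)), -19) = Mul(Mul(-208, -20), -19) = Mul(4160, -19) = -79040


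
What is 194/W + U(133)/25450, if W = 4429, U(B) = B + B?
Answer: 3057707/56359025 ≈ 0.054254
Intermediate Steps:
U(B) = 2*B
194/W + U(133)/25450 = 194/4429 + (2*133)/25450 = 194*(1/4429) + 266*(1/25450) = 194/4429 + 133/12725 = 3057707/56359025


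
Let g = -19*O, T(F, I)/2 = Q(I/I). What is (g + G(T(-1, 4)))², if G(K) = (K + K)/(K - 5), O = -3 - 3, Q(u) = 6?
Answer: 675684/49 ≈ 13789.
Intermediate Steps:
T(F, I) = 12 (T(F, I) = 2*6 = 12)
O = -6
G(K) = 2*K/(-5 + K) (G(K) = (2*K)/(-5 + K) = 2*K/(-5 + K))
g = 114 (g = -19*(-6) = 114)
(g + G(T(-1, 4)))² = (114 + 2*12/(-5 + 12))² = (114 + 2*12/7)² = (114 + 2*12*(⅐))² = (114 + 24/7)² = (822/7)² = 675684/49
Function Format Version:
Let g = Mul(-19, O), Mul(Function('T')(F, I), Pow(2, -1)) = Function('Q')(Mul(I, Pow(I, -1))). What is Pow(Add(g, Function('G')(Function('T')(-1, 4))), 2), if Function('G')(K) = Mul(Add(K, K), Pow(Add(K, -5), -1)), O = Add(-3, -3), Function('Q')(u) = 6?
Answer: Rational(675684, 49) ≈ 13789.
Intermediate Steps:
Function('T')(F, I) = 12 (Function('T')(F, I) = Mul(2, 6) = 12)
O = -6
Function('G')(K) = Mul(2, K, Pow(Add(-5, K), -1)) (Function('G')(K) = Mul(Mul(2, K), Pow(Add(-5, K), -1)) = Mul(2, K, Pow(Add(-5, K), -1)))
g = 114 (g = Mul(-19, -6) = 114)
Pow(Add(g, Function('G')(Function('T')(-1, 4))), 2) = Pow(Add(114, Mul(2, 12, Pow(Add(-5, 12), -1))), 2) = Pow(Add(114, Mul(2, 12, Pow(7, -1))), 2) = Pow(Add(114, Mul(2, 12, Rational(1, 7))), 2) = Pow(Add(114, Rational(24, 7)), 2) = Pow(Rational(822, 7), 2) = Rational(675684, 49)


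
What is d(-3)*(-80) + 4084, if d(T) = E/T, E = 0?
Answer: 4084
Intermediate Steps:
d(T) = 0 (d(T) = 0/T = 0)
d(-3)*(-80) + 4084 = 0*(-80) + 4084 = 0 + 4084 = 4084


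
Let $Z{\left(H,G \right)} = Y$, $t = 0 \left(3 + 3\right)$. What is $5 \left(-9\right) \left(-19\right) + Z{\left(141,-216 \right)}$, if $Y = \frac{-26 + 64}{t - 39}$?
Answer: $\frac{33307}{39} \approx 854.03$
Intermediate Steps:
$t = 0$ ($t = 0 \cdot 6 = 0$)
$Y = - \frac{38}{39}$ ($Y = \frac{-26 + 64}{0 - 39} = \frac{38}{-39} = 38 \left(- \frac{1}{39}\right) = - \frac{38}{39} \approx -0.97436$)
$Z{\left(H,G \right)} = - \frac{38}{39}$
$5 \left(-9\right) \left(-19\right) + Z{\left(141,-216 \right)} = 5 \left(-9\right) \left(-19\right) - \frac{38}{39} = \left(-45\right) \left(-19\right) - \frac{38}{39} = 855 - \frac{38}{39} = \frac{33307}{39}$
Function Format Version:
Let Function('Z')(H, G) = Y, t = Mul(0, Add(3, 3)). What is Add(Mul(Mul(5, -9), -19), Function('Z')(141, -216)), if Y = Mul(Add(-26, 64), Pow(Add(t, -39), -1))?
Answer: Rational(33307, 39) ≈ 854.03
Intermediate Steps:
t = 0 (t = Mul(0, 6) = 0)
Y = Rational(-38, 39) (Y = Mul(Add(-26, 64), Pow(Add(0, -39), -1)) = Mul(38, Pow(-39, -1)) = Mul(38, Rational(-1, 39)) = Rational(-38, 39) ≈ -0.97436)
Function('Z')(H, G) = Rational(-38, 39)
Add(Mul(Mul(5, -9), -19), Function('Z')(141, -216)) = Add(Mul(Mul(5, -9), -19), Rational(-38, 39)) = Add(Mul(-45, -19), Rational(-38, 39)) = Add(855, Rational(-38, 39)) = Rational(33307, 39)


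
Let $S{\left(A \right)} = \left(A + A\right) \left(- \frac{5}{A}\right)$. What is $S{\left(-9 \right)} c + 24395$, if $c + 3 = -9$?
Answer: $24515$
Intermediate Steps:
$c = -12$ ($c = -3 - 9 = -12$)
$S{\left(A \right)} = -10$ ($S{\left(A \right)} = 2 A \left(- \frac{5}{A}\right) = -10$)
$S{\left(-9 \right)} c + 24395 = \left(-10\right) \left(-12\right) + 24395 = 120 + 24395 = 24515$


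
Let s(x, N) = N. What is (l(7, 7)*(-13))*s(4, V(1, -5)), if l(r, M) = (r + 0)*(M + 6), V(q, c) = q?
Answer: -1183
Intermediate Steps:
l(r, M) = r*(6 + M)
(l(7, 7)*(-13))*s(4, V(1, -5)) = ((7*(6 + 7))*(-13))*1 = ((7*13)*(-13))*1 = (91*(-13))*1 = -1183*1 = -1183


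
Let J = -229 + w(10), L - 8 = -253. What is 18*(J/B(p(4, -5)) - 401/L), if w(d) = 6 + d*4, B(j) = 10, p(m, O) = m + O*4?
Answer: -14697/49 ≈ -299.94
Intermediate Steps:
p(m, O) = m + 4*O
L = -245 (L = 8 - 253 = -245)
w(d) = 6 + 4*d
J = -183 (J = -229 + (6 + 4*10) = -229 + (6 + 40) = -229 + 46 = -183)
18*(J/B(p(4, -5)) - 401/L) = 18*(-183/10 - 401/(-245)) = 18*(-183*⅒ - 401*(-1/245)) = 18*(-183/10 + 401/245) = 18*(-1633/98) = -14697/49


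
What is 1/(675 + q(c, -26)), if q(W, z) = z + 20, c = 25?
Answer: 1/669 ≈ 0.0014948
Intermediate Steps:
q(W, z) = 20 + z
1/(675 + q(c, -26)) = 1/(675 + (20 - 26)) = 1/(675 - 6) = 1/669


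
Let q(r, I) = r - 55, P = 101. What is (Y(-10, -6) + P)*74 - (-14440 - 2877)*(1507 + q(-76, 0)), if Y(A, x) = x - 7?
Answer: 23834704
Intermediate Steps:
q(r, I) = -55 + r
Y(A, x) = -7 + x
(Y(-10, -6) + P)*74 - (-14440 - 2877)*(1507 + q(-76, 0)) = ((-7 - 6) + 101)*74 - (-14440 - 2877)*(1507 + (-55 - 76)) = (-13 + 101)*74 - (-17317)*(1507 - 131) = 88*74 - (-17317)*1376 = 6512 - 1*(-23828192) = 6512 + 23828192 = 23834704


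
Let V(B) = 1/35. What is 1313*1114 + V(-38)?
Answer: 51193871/35 ≈ 1.4627e+6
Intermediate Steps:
V(B) = 1/35
1313*1114 + V(-38) = 1313*1114 + 1/35 = 1462682 + 1/35 = 51193871/35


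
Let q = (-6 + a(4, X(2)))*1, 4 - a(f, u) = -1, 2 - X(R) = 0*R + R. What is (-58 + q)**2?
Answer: 3481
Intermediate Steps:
X(R) = 2 - R (X(R) = 2 - (0*R + R) = 2 - (0 + R) = 2 - R)
a(f, u) = 5 (a(f, u) = 4 - 1*(-1) = 4 + 1 = 5)
q = -1 (q = (-6 + 5)*1 = -1*1 = -1)
(-58 + q)**2 = (-58 - 1)**2 = (-59)**2 = 3481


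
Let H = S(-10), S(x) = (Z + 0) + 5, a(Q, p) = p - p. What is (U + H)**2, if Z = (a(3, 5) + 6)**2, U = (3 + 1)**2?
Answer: 3249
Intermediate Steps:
a(Q, p) = 0
U = 16 (U = 4**2 = 16)
Z = 36 (Z = (0 + 6)**2 = 6**2 = 36)
S(x) = 41 (S(x) = (36 + 0) + 5 = 36 + 5 = 41)
H = 41
(U + H)**2 = (16 + 41)**2 = 57**2 = 3249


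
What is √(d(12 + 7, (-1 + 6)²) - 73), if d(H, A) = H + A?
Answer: I*√29 ≈ 5.3852*I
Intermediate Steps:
d(H, A) = A + H
√(d(12 + 7, (-1 + 6)²) - 73) = √(((-1 + 6)² + (12 + 7)) - 73) = √((5² + 19) - 73) = √((25 + 19) - 73) = √(44 - 73) = √(-29) = I*√29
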